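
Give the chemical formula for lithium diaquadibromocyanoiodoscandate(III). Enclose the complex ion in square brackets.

Ligands: 2 aqua (H2O, neutral), 1 iodo (I, -1), 2 bromo (Br, -1), 1 cyano (CN, -1). Ligand charge sum = -4.
With Sc in oxidation state +3, the complex ion is [Sc...]^1−.
Charge balance with lithium (+1) requires 1 complex ion per 1 lithium.

Li[ScBr2(CN)(H2O)2I]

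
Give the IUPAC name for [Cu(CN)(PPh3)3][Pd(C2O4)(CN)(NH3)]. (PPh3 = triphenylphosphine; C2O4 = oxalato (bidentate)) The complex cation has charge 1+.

cyanotris(triphenylphosphine)copper(II) amminecyanooxalatopalladate(II)

Both ions are complex: the cation is named first with the plain metal name, the anion second with the -ate form; each ion's ligands are alphabetised independently.
The complex cation is given as 1+; its ligand charges sum to -1, so Cu = +2.
A 1:1 salt means the anion carries the equal and opposite charge, 1−.
Anion: ligand charges sum to -3; for the ion to be 1−, Pd = +2.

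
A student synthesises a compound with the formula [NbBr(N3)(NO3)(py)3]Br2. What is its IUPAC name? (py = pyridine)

azidobromonitratotris(pyridine)niobium(V) bromide

The 2 bromide counter-ions carry a total charge of -2, so each complex ion is 2+.
Ligand charges: 1×nitrato (-1 each), 1×bromo (-1 each), 1×azido (-1 each), 3×pyridine (neutral); total -3. So Nb + (-3) = 2+, giving Nb = +5.
Ligands are named alphabetically: azido before bromo before nitrato before pyridine.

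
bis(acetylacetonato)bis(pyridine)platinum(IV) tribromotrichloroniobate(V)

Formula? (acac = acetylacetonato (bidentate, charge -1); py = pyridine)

Cation [Pt…]: ligand charges -2, Pt(IV) ⇒ ion charge 2+.
Anion [Nb…]: ligand charges -6, Nb(V) ⇒ ion charge 1−.
One 2+ cation requires 2 of the 1− anion.

[Pt(acac)2(py)2][NbBr3Cl3]2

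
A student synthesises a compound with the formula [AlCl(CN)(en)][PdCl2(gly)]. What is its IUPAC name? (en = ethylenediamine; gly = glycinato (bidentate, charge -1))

chlorocyano(ethylenediamine)aluminium(III) dichloro(glycinato)palladate(II)

Aluminium is always +3 in its complexes; the cation's ligand charges sum to -2, so the complex cation is 1+.
A 1:1 salt means the anion carries the equal and opposite charge, 1−.
Anion: ligand charges sum to -3; for the ion to be 1−, Pd = +2.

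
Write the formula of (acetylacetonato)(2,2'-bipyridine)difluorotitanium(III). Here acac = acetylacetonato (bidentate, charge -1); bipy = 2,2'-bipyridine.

Ligands: 1 acetylacetonato (acac, -1), 1 2,2'-bipyridine (bipy, neutral), 2 fluoro (F, -1). Ligand charge sum = -3.
With Ti in oxidation state +3, the complex ion is [Ti...].

[Ti(acac)(bipy)F2]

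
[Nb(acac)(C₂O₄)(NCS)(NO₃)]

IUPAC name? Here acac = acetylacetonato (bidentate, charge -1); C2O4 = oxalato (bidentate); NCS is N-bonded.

There is no counter-ion, so the complex is neutral overall.
Ligand charges: 1×acetylacetonato (-1 each), 1×oxalato (-2 each), 1×isothiocyanato (-1 each), 1×nitrato (-1 each); total -5. So Nb + (-5) = 0, giving Nb = +5.
Ligands are named alphabetically: acetylacetonato before isothiocyanato before nitrato before oxalato.

(acetylacetonato)isothiocyanatonitratooxalatoniobium(V)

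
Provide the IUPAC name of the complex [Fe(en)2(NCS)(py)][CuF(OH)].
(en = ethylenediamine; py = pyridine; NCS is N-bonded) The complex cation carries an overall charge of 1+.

bis(ethylenediamine)isothiocyanato(pyridine)iron(II) fluorohydroxocuprate(I)

Both ions are complex: the cation is named first with the plain metal name, the anion second with the -ate form; each ion's ligands are alphabetised independently.
The complex cation is given as 1+; its ligand charges sum to -1, so Fe = +2.
A 1:1 salt means the anion carries the equal and opposite charge, 1−.
Anion: ligand charges sum to -2; for the ion to be 1−, Cu = +1.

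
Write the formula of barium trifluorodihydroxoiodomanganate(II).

Ligands: 1 iodo (I, -1), 2 hydroxo (OH, -1), 3 fluoro (F, -1). Ligand charge sum = -6.
With Mn in oxidation state +2, the complex ion is [Mn...]^4−.
Charge balance with barium (+2) requires 1 complex ion per 2 barium.

Ba2[MnF3I(OH)2]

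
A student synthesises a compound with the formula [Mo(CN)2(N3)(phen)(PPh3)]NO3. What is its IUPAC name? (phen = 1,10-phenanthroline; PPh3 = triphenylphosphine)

The 1 nitrate counter-ion carries a total charge of -1, so each complex ion is 1+.
Ligand charges: 1×1,10-phenanthroline (neutral), 2×cyano (-1 each), 1×azido (-1 each), 1×triphenylphosphine (neutral); total -3. So Mo + (-3) = 1+, giving Mo = +4.
Ligands are named alphabetically: azido before cyano before phenanthroline before triphenylphosphine.

azidodicyano(1,10-phenanthroline)(triphenylphosphine)molybdenum(IV) nitrate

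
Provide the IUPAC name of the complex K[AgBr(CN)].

The 1 potassium counter-ion carries a total charge of +1, so each complex ion is 1−.
Ligand charges: 1×cyano (-1 each), 1×bromo (-1 each); total -2. So Ag + (-2) = 1−, giving Ag = +1.
The complex ion is anionic, so silver takes the -ate form argentate(I).

potassium bromocyanoargentate(I)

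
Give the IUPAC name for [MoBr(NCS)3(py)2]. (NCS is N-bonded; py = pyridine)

There is no counter-ion, so the complex is neutral overall.
Ligand charges: 3×isothiocyanato (-1 each), 2×pyridine (neutral), 1×bromo (-1 each); total -4. So Mo + (-4) = 0, giving Mo = +4.
Ligands are named alphabetically: bromo before isothiocyanato before pyridine.

bromotriisothiocyanatobis(pyridine)molybdenum(IV)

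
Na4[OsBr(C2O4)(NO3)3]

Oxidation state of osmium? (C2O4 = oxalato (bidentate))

+2

4 sodium outside the brackets (+1 each) → the complex ion is 4−.
Ligand charges: 1×C2O4 = -2; 3×NO3 = -3; 1×Br = -1; sum -6.
Os + (-6) = 4− ⇒ Os is +2.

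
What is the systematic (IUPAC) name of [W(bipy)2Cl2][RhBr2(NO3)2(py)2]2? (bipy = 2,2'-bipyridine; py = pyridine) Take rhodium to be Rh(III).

Rh is given as +3; the anion's ligand charges sum to -4, so the complex anion is 1−.
With 2 anions per cation, the cation must be 2×1 = 2+.
Cation: ligand charges sum to -2; for the ion to be 2+, W = +4.

bis(2,2'-bipyridine)dichlorotungsten(IV) dibromodinitratobis(pyridine)rhodate(III)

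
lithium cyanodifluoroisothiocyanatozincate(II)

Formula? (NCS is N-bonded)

Ligands: 2 fluoro (F, -1), 1 cyano (CN, -1), 1 isothiocyanato (NCS, -1). Ligand charge sum = -4.
Charge balance with lithium (+1) requires 1 complex ion per 2 lithium.

Li2[Zn(CN)F2(NCS)]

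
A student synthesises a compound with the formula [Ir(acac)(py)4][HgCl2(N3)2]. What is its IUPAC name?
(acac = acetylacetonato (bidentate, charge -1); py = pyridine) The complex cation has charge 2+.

(acetylacetonato)tetrakis(pyridine)iridium(III) diazidodichloromercurate(II)

The complex cation is given as 2+; its ligand charges sum to -1, so Ir = +3.
A 1:1 salt means the anion carries the equal and opposite charge, 2−.
Anion: ligand charges sum to -4; for the ion to be 2−, Hg = +2.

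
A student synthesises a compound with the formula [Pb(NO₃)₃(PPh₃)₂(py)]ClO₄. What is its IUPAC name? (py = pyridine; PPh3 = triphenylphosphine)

trinitrato(pyridine)bis(triphenylphosphine)lead(IV) perchlorate

The 1 perchlorate counter-ion carries a total charge of -1, so each complex ion is 1+.
Ligand charges: 1×pyridine (neutral), 2×triphenylphosphine (neutral), 3×nitrato (-1 each); total -3. So Pb + (-3) = 1+, giving Pb = +4.
Ligands are named alphabetically: nitrato before pyridine before triphenylphosphine.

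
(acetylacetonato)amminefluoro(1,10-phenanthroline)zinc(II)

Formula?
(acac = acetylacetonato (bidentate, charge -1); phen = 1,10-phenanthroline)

[Zn(acac)F(NH3)(phen)]

Ligands: 1 fluoro (F, -1), 1 ammine (NH3, neutral), 1 acetylacetonato (acac, -1), 1 1,10-phenanthroline (phen, neutral). Ligand charge sum = -2.
With Zn in oxidation state +2, the complex ion is [Zn...].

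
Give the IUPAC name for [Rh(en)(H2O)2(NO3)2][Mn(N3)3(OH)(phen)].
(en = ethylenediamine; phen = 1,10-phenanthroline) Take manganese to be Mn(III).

Mn is given as +3; the anion's ligand charges sum to -4, so the complex anion is 1−.
A 1:1 salt means the cation carries the equal and opposite charge, 1+.
Cation: ligand charges sum to -2; for the ion to be 1+, Rh = +3.

diaqua(ethylenediamine)dinitratorhodium(III) triazidohydroxo(1,10-phenanthroline)manganate(III)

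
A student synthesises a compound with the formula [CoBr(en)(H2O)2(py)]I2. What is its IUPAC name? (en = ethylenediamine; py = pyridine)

diaquabromo(ethylenediamine)(pyridine)cobalt(III) iodide

The 2 iodide counter-ions carry a total charge of -2, so each complex ion is 2+.
Ligand charges: 2×aqua (neutral), 1×bromo (-1 each), 1×ethylenediamine (neutral), 1×pyridine (neutral); total -1. So Co + (-1) = 2+, giving Co = +3.
Ligands are named alphabetically: aqua before bromo before ethylenediamine before pyridine.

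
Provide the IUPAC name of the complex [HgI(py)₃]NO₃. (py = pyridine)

iodotris(pyridine)mercury(II) nitrate

The 1 nitrate counter-ion carries a total charge of -1, so each complex ion is 1+.
Ligand charges: 3×pyridine (neutral), 1×iodo (-1 each); total -1. So Hg + (-1) = 1+, giving Hg = +2.
Ligands are named alphabetically: iodo before pyridine.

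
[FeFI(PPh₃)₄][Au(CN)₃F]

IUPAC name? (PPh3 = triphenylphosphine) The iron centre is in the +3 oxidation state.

fluoroiodotetrakis(triphenylphosphine)iron(III) tricyanofluoroaurate(III)

Fe is given as +3; the cation's ligand charges sum to -2, so the complex cation is 1+.
A 1:1 salt means the anion carries the equal and opposite charge, 1−.
Anion: ligand charges sum to -4; for the ion to be 1−, Au = +3.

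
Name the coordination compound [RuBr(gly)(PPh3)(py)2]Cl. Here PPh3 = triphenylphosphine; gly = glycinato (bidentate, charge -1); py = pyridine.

bromo(glycinato)bis(pyridine)(triphenylphosphine)ruthenium(III) chloride

The 1 chloride counter-ion carries a total charge of -1, so each complex ion is 1+.
Ligand charges: 1×triphenylphosphine (neutral), 1×glycinato (-1 each), 2×pyridine (neutral), 1×bromo (-1 each); total -2. So Ru + (-2) = 1+, giving Ru = +3.
Ligands are named alphabetically: bromo before glycinato before pyridine before triphenylphosphine.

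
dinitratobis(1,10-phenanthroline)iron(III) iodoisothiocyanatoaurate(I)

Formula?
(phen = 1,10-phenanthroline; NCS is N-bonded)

Cation [Fe…]: ligand charges -2, Fe(III) ⇒ ion charge 1+.
Anion [Au…]: ligand charges -2, Au(I) ⇒ ion charge 1−.
One 1+ cation balances one 1− anion.

[Fe(NO3)2(phen)2][AuI(NCS)]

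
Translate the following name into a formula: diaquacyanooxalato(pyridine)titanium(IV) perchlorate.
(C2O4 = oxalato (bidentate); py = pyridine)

[Ti(C2O4)(CN)(H2O)2(py)]ClO4

Ligands: 2 aqua (H2O, neutral), 1 oxalato (C2O4, -2), 1 pyridine (py, neutral), 1 cyano (CN, -1). Ligand charge sum = -3.
Charge balance with perchlorate (-1) requires 1 complex ion per 1 perchlorate.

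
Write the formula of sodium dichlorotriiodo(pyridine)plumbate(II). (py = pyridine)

Ligands: 2 chloro (Cl, -1), 1 pyridine (py, neutral), 3 iodo (I, -1). Ligand charge sum = -5.
Charge balance with sodium (+1) requires 1 complex ion per 3 sodium.

Na3[PbCl2I3(py)]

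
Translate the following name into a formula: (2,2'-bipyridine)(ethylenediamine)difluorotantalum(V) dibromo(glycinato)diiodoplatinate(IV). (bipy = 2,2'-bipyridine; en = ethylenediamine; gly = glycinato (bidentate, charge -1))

[Ta(bipy)(en)F2][PtBr2(gly)I2]3

Cation [Ta…]: ligand charges -2, Ta(V) ⇒ ion charge 3+.
Anion [Pt…]: ligand charges -5, Pt(IV) ⇒ ion charge 1−.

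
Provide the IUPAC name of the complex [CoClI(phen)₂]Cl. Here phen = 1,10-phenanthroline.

The 1 chloride counter-ion carries a total charge of -1, so each complex ion is 1+.
Ligand charges: 1×chloro (-1 each), 2×1,10-phenanthroline (neutral), 1×iodo (-1 each); total -2. So Co + (-2) = 1+, giving Co = +3.
Ligands are named alphabetically: chloro before iodo before phenanthroline.

chloroiodobis(1,10-phenanthroline)cobalt(III) chloride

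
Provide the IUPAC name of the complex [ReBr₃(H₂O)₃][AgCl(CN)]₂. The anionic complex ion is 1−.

The complex anion is given as 1−; its ligand charges sum to -2, so Ag = +1.
With 2 anions per cation, the cation must be 2×1 = 2+.
Cation: ligand charges sum to -3; for the ion to be 2+, Re = +5.

triaquatribromorhenium(V) chlorocyanoargentate(I)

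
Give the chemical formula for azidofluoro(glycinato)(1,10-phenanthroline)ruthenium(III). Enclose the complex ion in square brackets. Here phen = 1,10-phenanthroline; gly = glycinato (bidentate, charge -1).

Ligands: 1 azido (N3, -1), 1 1,10-phenanthroline (phen, neutral), 1 glycinato (gly, -1), 1 fluoro (F, -1). Ligand charge sum = -3.
With Ru in oxidation state +3, the complex ion is [Ru...].

[RuF(gly)(N3)(phen)]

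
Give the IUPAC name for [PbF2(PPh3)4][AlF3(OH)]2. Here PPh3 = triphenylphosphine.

Both ions are complex: the cation is named first with the plain metal name, the anion second with the -ate form; each ion's ligands are alphabetised independently.
Aluminium is always +3 in its complexes; the anion's ligand charges sum to -4, so the complex anion is 1−.
With 2 anions per cation, the cation must be 2×1 = 2+.
Cation: ligand charges sum to -2; for the ion to be 2+, Pb = +4.

difluorotetrakis(triphenylphosphine)lead(IV) trifluorohydroxoaluminate(III)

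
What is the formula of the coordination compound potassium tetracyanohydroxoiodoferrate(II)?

Ligands: 4 cyano (CN, -1), 1 hydroxo (OH, -1), 1 iodo (I, -1). Ligand charge sum = -6.
With Fe in oxidation state +2, the complex ion is [Fe...]^4−.
Charge balance with potassium (+1) requires 1 complex ion per 4 potassium.

K4[Fe(CN)4I(OH)]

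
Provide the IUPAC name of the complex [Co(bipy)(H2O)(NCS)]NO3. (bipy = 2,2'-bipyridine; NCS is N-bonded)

aqua(2,2'-bipyridine)isothiocyanatocobalt(II) nitrate

The 1 nitrate counter-ion carries a total charge of -1, so each complex ion is 1+.
Ligand charges: 1×2,2'-bipyridine (neutral), 1×isothiocyanato (-1 each), 1×aqua (neutral); total -1. So Co + (-1) = 1+, giving Co = +2.
Ligands are named alphabetically: aqua before bipyridine before isothiocyanato.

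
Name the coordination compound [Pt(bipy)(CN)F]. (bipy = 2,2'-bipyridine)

There is no counter-ion, so the complex is neutral overall.
Ligand charges: 1×cyano (-1 each), 1×fluoro (-1 each), 1×2,2'-bipyridine (neutral); total -2. So Pt + (-2) = 0, giving Pt = +2.
Ligands are named alphabetically: bipyridine before cyano before fluoro.

(2,2'-bipyridine)cyanofluoroplatinum(II)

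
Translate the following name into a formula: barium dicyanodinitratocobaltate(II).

Ligands: 2 cyano (CN, -1), 2 nitrato (NO3, -1). Ligand charge sum = -4.
With Co in oxidation state +2, the complex ion is [Co...]^2−.
Charge balance with barium (+2) requires 1 complex ion per 1 barium.

Ba[Co(CN)2(NO3)2]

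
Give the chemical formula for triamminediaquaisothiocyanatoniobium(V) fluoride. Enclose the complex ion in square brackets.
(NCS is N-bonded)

Ligands: 1 isothiocyanato (NCS, -1), 3 ammine (NH3, neutral), 2 aqua (H2O, neutral). Ligand charge sum = -1.
With Nb in oxidation state +5, the complex ion is [Nb...]^4+.
Charge balance with fluoride (-1) requires 1 complex ion per 4 fluoride.

[Nb(H2O)2(NCS)(NH3)3]F4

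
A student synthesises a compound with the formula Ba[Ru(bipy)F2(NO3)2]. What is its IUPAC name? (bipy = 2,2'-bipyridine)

The 1 barium counter-ion carries a total charge of +2, so each complex ion is 2−.
Ligand charges: 1×2,2'-bipyridine (neutral), 2×fluoro (-1 each), 2×nitrato (-1 each); total -4. So Ru + (-4) = 2−, giving Ru = +2.
The complex ion is anionic, so ruthenium takes the -ate form ruthenate(II).

barium (2,2'-bipyridine)difluorodinitratoruthenate(II)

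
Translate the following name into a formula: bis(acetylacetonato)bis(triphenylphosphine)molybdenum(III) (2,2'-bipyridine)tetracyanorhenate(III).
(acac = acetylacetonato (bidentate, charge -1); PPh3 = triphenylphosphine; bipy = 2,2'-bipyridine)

[Mo(acac)2(PPh3)2][Re(bipy)(CN)4]

Cation [Mo…]: ligand charges -2, Mo(III) ⇒ ion charge 1+.
Anion [Re…]: ligand charges -4, Re(III) ⇒ ion charge 1−.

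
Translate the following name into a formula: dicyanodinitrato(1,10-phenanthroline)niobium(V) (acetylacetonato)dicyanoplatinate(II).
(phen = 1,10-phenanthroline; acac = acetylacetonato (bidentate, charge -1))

Cation [Nb…]: ligand charges -4, Nb(V) ⇒ ion charge 1+.
Anion [Pt…]: ligand charges -3, Pt(II) ⇒ ion charge 1−.
One 1+ cation balances one 1− anion.

[Nb(CN)2(NO3)2(phen)][Pt(acac)(CN)2]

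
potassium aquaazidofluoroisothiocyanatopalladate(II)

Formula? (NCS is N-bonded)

Ligands: 1 isothiocyanato (NCS, -1), 1 aqua (H2O, neutral), 1 fluoro (F, -1), 1 azido (N3, -1). Ligand charge sum = -3.
With Pd in oxidation state +2, the complex ion is [Pd...]^1−.
Charge balance with potassium (+1) requires 1 complex ion per 1 potassium.

K[PdF(H2O)(N3)(NCS)]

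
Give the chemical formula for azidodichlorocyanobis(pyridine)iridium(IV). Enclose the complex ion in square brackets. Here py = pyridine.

[IrCl2(CN)(N3)(py)2]

Ligands: 2 pyridine (py, neutral), 1 cyano (CN, -1), 2 chloro (Cl, -1), 1 azido (N3, -1). Ligand charge sum = -4.
With Ir in oxidation state +4, the complex ion is [Ir...].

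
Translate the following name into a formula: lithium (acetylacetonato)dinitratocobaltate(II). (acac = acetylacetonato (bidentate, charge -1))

Ligands: 1 acetylacetonato (acac, -1), 2 nitrato (NO3, -1). Ligand charge sum = -3.
With Co in oxidation state +2, the complex ion is [Co...]^1−.
Charge balance with lithium (+1) requires 1 complex ion per 1 lithium.

Li[Co(acac)(NO3)2]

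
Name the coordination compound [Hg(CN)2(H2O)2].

There is no counter-ion, so the complex is neutral overall.
Ligand charges: 2×aqua (neutral), 2×cyano (-1 each); total -2. So Hg + (-2) = 0, giving Hg = +2.
Ligands are named alphabetically: aqua before cyano.

diaquadicyanomercury(II)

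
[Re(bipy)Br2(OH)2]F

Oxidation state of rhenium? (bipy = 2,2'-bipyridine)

1 fluoride outside the brackets (-1 each) → the complex ion is 1+.
Ligand charges: 2×OH = -2; 1×bipy neutral; 2×Br = -2; sum -4.
Re + (-4) = 1+ ⇒ Re is +5.

+5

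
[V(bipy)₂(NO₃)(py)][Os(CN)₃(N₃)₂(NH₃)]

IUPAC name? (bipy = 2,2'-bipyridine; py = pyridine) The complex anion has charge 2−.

bis(2,2'-bipyridine)nitrato(pyridine)vanadium(III) amminediazidotricyanoosmate(III)

The complex anion is given as 2−; its ligand charges sum to -5, so Os = +3.
A 1:1 salt means the cation carries the equal and opposite charge, 2+.
Cation: ligand charges sum to -1; for the ion to be 2+, V = +3.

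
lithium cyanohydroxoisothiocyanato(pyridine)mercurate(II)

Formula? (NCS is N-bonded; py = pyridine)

Ligands: 1 hydroxo (OH, -1), 1 isothiocyanato (NCS, -1), 1 cyano (CN, -1), 1 pyridine (py, neutral). Ligand charge sum = -3.
With Hg in oxidation state +2, the complex ion is [Hg...]^1−.
Charge balance with lithium (+1) requires 1 complex ion per 1 lithium.

Li[Hg(CN)(NCS)(OH)(py)]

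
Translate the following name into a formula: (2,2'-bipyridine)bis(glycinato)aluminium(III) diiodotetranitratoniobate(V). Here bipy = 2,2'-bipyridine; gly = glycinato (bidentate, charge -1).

Cation [Al…]: ligand charges -2, Al(III) ⇒ ion charge 1+.
Anion [Nb…]: ligand charges -6, Nb(V) ⇒ ion charge 1−.
One 1+ cation balances one 1− anion.

[Al(bipy)(gly)2][NbI2(NO3)4]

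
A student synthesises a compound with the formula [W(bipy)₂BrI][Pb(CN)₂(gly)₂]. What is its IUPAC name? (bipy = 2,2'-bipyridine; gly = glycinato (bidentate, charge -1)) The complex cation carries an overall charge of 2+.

Both ions are complex: the cation is named first with the plain metal name, the anion second with the -ate form; each ion's ligands are alphabetised independently.
The complex cation is given as 2+; its ligand charges sum to -2, so W = +4.
A 1:1 salt means the anion carries the equal and opposite charge, 2−.
Anion: ligand charges sum to -4; for the ion to be 2−, Pb = +2.

bis(2,2'-bipyridine)bromoiodotungsten(IV) dicyanobis(glycinato)plumbate(II)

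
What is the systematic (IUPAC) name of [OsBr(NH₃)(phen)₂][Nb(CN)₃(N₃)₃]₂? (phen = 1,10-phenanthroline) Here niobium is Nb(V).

amminebromobis(1,10-phenanthroline)osmium(III) triazidotricyanoniobate(V)

Both ions are complex: the cation is named first with the plain metal name, the anion second with the -ate form; each ion's ligands are alphabetised independently.
Nb is given as +5; the anion's ligand charges sum to -6, so the complex anion is 1−.
With 2 anions per cation, the cation must be 2×1 = 2+.
Cation: ligand charges sum to -1; for the ion to be 2+, Os = +3.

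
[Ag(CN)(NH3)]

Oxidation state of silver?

No counter-ion: the bracketed complex is neutral.
Ligand charges: 1×CN = -1; 1×NH3 neutral; sum -1.
Ag + (-1) = 0 ⇒ Ag is +1.

+1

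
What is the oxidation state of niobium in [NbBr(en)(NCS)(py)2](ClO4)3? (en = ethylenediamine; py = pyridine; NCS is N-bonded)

+5

3 perchlorate outside the brackets (-1 each) → the complex ion is 3+.
Ligand charges: 1×Br = -1; 1×en neutral; 2×py neutral; 1×NCS = -1; sum -2.
Nb + (-2) = 3+ ⇒ Nb is +5.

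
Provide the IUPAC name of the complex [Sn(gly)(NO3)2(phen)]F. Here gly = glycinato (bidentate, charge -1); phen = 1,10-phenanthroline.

(glycinato)dinitrato(1,10-phenanthroline)tin(IV) fluoride

The 1 fluoride counter-ion carries a total charge of -1, so each complex ion is 1+.
Ligand charges: 1×glycinato (-1 each), 2×nitrato (-1 each), 1×1,10-phenanthroline (neutral); total -3. So Sn + (-3) = 1+, giving Sn = +4.
Ligands are named alphabetically: glycinato before nitrato before phenanthroline.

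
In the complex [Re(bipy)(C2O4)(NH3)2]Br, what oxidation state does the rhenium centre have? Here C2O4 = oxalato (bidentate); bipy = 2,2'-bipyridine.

1 bromide outside the brackets (-1 each) → the complex ion is 1+.
Ligand charges: 2×NH3 neutral; 1×C2O4 = -2; 1×bipy neutral; sum -2.
Re + (-2) = 1+ ⇒ Re is +3.

+3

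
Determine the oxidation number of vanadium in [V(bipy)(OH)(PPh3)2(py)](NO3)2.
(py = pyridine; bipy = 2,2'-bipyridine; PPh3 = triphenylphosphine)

2 nitrate outside the brackets (-1 each) → the complex ion is 2+.
Ligand charges: 1×py neutral; 1×OH = -1; 1×bipy neutral; 2×PPh3 neutral; sum -1.
V + (-1) = 2+ ⇒ V is +3.

+3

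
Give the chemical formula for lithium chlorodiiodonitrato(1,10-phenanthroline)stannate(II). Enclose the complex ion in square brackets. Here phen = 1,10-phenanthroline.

Li2[SnClI2(NO3)(phen)]

Ligands: 1 1,10-phenanthroline (phen, neutral), 2 iodo (I, -1), 1 nitrato (NO3, -1), 1 chloro (Cl, -1). Ligand charge sum = -4.
With Sn in oxidation state +2, the complex ion is [Sn...]^2−.
Charge balance with lithium (+1) requires 1 complex ion per 2 lithium.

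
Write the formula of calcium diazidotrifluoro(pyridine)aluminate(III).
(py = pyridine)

Ligands: 3 fluoro (F, -1), 1 pyridine (py, neutral), 2 azido (N3, -1). Ligand charge sum = -5.
With Al in oxidation state +3, the complex ion is [Al...]^2−.
Charge balance with calcium (+2) requires 1 complex ion per 1 calcium.

Ca[AlF3(N3)2(py)]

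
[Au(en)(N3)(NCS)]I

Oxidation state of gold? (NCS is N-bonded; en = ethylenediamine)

1 iodide outside the brackets (-1 each) → the complex ion is 1+.
Ligand charges: 1×N3 = -1; 1×NCS = -1; 1×en neutral; sum -2.
Au + (-2) = 1+ ⇒ Au is +3.

+3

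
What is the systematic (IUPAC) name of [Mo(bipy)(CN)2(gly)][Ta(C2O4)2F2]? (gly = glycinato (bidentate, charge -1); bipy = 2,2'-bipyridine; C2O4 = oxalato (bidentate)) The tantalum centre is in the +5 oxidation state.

(2,2'-bipyridine)dicyano(glycinato)molybdenum(IV) difluorodioxalatotantalate(V)

Ta is given as +5; the anion's ligand charges sum to -6, so the complex anion is 1−.
A 1:1 salt means the cation carries the equal and opposite charge, 1+.
Cation: ligand charges sum to -3; for the ion to be 1+, Mo = +4.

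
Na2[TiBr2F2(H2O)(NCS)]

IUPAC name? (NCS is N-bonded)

The 2 sodium counter-ions carry a total charge of +2, so each complex ion is 2−.
Ligand charges: 1×isothiocyanato (-1 each), 1×aqua (neutral), 2×fluoro (-1 each), 2×bromo (-1 each); total -5. So Ti + (-5) = 2−, giving Ti = +3.
The complex ion is anionic, so titanium takes the -ate form titanate(III).

sodium aquadibromodifluoroisothiocyanatotitanate(III)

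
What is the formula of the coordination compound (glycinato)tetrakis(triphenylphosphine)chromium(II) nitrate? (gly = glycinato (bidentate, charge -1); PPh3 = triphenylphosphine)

Ligands: 1 glycinato (gly, -1), 4 triphenylphosphine (PPh3, neutral). Ligand charge sum = -1.
With Cr in oxidation state +2, the complex ion is [Cr...]^1+.
Charge balance with nitrate (-1) requires 1 complex ion per 1 nitrate.

[Cr(gly)(PPh3)4]NO3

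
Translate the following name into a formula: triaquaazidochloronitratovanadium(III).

Ligands: 1 nitrato (NO3, -1), 3 aqua (H2O, neutral), 1 azido (N3, -1), 1 chloro (Cl, -1). Ligand charge sum = -3.
With V in oxidation state +3, the complex ion is [V...].

[VCl(H2O)3(N3)(NO3)]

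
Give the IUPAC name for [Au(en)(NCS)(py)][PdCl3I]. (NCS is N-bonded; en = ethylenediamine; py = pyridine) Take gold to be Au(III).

Both ions are complex: the cation is named first with the plain metal name, the anion second with the -ate form; each ion's ligands are alphabetised independently.
Au is given as +3; the cation's ligand charges sum to -1, so the complex cation is 2+.
A 1:1 salt means the anion carries the equal and opposite charge, 2−.
Anion: ligand charges sum to -4; for the ion to be 2−, Pd = +2.

(ethylenediamine)isothiocyanato(pyridine)gold(III) trichloroiodopalladate(II)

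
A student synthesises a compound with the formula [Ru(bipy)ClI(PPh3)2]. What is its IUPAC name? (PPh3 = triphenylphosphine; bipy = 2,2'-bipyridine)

There is no counter-ion, so the complex is neutral overall.
Ligand charges: 2×triphenylphosphine (neutral), 1×chloro (-1 each), 1×2,2'-bipyridine (neutral), 1×iodo (-1 each); total -2. So Ru + (-2) = 0, giving Ru = +2.
Ligands are named alphabetically: bipyridine before chloro before iodo before triphenylphosphine.

(2,2'-bipyridine)chloroiodobis(triphenylphosphine)ruthenium(II)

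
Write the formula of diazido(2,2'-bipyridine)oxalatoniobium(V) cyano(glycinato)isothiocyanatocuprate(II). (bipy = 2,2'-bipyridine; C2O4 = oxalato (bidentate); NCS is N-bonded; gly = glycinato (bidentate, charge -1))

[Nb(bipy)(C2O4)(N3)2][Cu(CN)(gly)(NCS)]

Cation [Nb…]: ligand charges -4, Nb(V) ⇒ ion charge 1+.
Anion [Cu…]: ligand charges -3, Cu(II) ⇒ ion charge 1−.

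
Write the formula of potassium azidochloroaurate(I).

Ligands: 1 chloro (Cl, -1), 1 azido (N3, -1). Ligand charge sum = -2.
With Au in oxidation state +1, the complex ion is [Au...]^1−.
Charge balance with potassium (+1) requires 1 complex ion per 1 potassium.

K[AuCl(N3)]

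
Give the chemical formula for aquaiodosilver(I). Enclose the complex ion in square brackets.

Ligands: 1 iodo (I, -1), 1 aqua (H2O, neutral). Ligand charge sum = -1.
With Ag in oxidation state +1, the complex ion is [Ag...].

[Ag(H2O)I]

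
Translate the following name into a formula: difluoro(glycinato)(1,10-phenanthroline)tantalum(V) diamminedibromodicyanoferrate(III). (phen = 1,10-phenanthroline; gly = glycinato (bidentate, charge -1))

[TaF2(gly)(phen)][FeBr2(CN)2(NH3)2]2

Cation [Ta…]: ligand charges -3, Ta(V) ⇒ ion charge 2+.
Anion [Fe…]: ligand charges -4, Fe(III) ⇒ ion charge 1−.
One 2+ cation requires 2 of the 1− anion.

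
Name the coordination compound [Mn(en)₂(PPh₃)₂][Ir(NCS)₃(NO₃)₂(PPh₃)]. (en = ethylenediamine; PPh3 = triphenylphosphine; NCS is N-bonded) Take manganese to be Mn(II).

bis(ethylenediamine)bis(triphenylphosphine)manganese(II) triisothiocyanatodinitrato(triphenylphosphine)iridate(III)

Mn is given as +2; the cation's ligand charges sum to 0, so the complex cation is 2+.
A 1:1 salt means the anion carries the equal and opposite charge, 2−.
Anion: ligand charges sum to -5; for the ion to be 2−, Ir = +3.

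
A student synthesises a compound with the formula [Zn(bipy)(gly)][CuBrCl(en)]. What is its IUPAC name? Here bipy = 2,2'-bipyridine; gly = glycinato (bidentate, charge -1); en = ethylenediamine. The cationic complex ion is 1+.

(2,2'-bipyridine)(glycinato)zinc(II) bromochloro(ethylenediamine)cuprate(I)

Both ions are complex: the cation is named first with the plain metal name, the anion second with the -ate form; each ion's ligands are alphabetised independently.
The complex cation is given as 1+; its ligand charges sum to -1, so Zn = +2.
A 1:1 salt means the anion carries the equal and opposite charge, 1−.
Anion: ligand charges sum to -2; for the ion to be 1−, Cu = +1.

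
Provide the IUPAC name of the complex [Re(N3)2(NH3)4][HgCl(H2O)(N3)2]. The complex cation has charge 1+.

tetraamminediazidorhenium(III) aquadiazidochloromercurate(II)

Both ions are complex: the cation is named first with the plain metal name, the anion second with the -ate form; each ion's ligands are alphabetised independently.
The complex cation is given as 1+; its ligand charges sum to -2, so Re = +3.
A 1:1 salt means the anion carries the equal and opposite charge, 1−.
Anion: ligand charges sum to -3; for the ion to be 1−, Hg = +2.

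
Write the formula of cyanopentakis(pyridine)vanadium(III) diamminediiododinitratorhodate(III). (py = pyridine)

Cation [V…]: ligand charges -1, V(III) ⇒ ion charge 2+.
Anion [Rh…]: ligand charges -4, Rh(III) ⇒ ion charge 1−.
One 2+ cation requires 2 of the 1− anion.

[V(CN)(py)5][RhI2(NH3)2(NO3)2]2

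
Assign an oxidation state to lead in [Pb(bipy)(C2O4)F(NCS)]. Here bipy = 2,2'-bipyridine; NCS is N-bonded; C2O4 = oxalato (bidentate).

No counter-ion: the bracketed complex is neutral.
Ligand charges: 1×F = -1; 1×bipy neutral; 1×NCS = -1; 1×C2O4 = -2; sum -4.
Pb + (-4) = 0 ⇒ Pb is +4.

+4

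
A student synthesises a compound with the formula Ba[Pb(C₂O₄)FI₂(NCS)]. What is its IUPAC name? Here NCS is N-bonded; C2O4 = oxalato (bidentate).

barium fluorodiiodoisothiocyanatooxalatoplumbate(IV)

The 1 barium counter-ion carries a total charge of +2, so each complex ion is 2−.
Ligand charges: 1×isothiocyanato (-1 each), 1×oxalato (-2 each), 2×iodo (-1 each), 1×fluoro (-1 each); total -6. So Pb + (-6) = 2−, giving Pb = +4.
Ligands are named alphabetically: fluoro before iodo before isothiocyanato before oxalato.
The complex ion is anionic, so lead takes the -ate form plumbate(IV).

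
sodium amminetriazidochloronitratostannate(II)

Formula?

Na3[SnCl(N3)3(NH3)(NO3)]

Ligands: 1 ammine (NH3, neutral), 3 azido (N3, -1), 1 nitrato (NO3, -1), 1 chloro (Cl, -1). Ligand charge sum = -5.
Charge balance with sodium (+1) requires 1 complex ion per 3 sodium.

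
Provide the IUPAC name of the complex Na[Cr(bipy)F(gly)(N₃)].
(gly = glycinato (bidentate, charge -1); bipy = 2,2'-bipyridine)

sodium azido(2,2'-bipyridine)fluoro(glycinato)chromate(II)

The 1 sodium counter-ion carries a total charge of +1, so each complex ion is 1−.
Ligand charges: 1×glycinato (-1 each), 1×2,2'-bipyridine (neutral), 1×fluoro (-1 each), 1×azido (-1 each); total -3. So Cr + (-3) = 1−, giving Cr = +2.
Ligands are named alphabetically: azido before bipyridine before fluoro before glycinato.
The complex ion is anionic, so chromium takes the -ate form chromate(II).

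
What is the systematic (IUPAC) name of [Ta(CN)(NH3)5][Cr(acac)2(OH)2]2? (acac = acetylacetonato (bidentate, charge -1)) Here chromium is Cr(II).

pentaamminecyanotantalum(V) bis(acetylacetonato)dihydroxochromate(II)

Both ions are complex: the cation is named first with the plain metal name, the anion second with the -ate form; each ion's ligands are alphabetised independently.
Cr is given as +2; the anion's ligand charges sum to -4, so the complex anion is 2−.
With 2 anions per cation, the cation must be 2×2 = 4+.
Cation: ligand charges sum to -1; for the ion to be 4+, Ta = +5.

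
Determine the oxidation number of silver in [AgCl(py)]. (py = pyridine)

+1

No counter-ion: the bracketed complex is neutral.
Ligand charges: 1×Cl = -1; 1×py neutral; sum -1.
Ag + (-1) = 0 ⇒ Ag is +1.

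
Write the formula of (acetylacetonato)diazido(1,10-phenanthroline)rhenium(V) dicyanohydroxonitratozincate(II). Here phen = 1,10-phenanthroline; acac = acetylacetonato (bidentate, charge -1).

[Re(acac)(N3)2(phen)][Zn(CN)2(NO3)(OH)]

Cation [Re…]: ligand charges -3, Re(V) ⇒ ion charge 2+.
Anion [Zn…]: ligand charges -4, Zn(II) ⇒ ion charge 2−.
One 2+ cation balances one 2− anion.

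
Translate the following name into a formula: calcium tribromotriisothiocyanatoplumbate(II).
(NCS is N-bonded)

Ca2[PbBr3(NCS)3]

Ligands: 3 bromo (Br, -1), 3 isothiocyanato (NCS, -1). Ligand charge sum = -6.
With Pb in oxidation state +2, the complex ion is [Pb...]^4−.
Charge balance with calcium (+2) requires 1 complex ion per 2 calcium.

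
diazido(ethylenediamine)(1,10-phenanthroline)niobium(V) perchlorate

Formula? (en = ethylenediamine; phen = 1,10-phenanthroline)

[Nb(en)(N3)2(phen)](ClO4)3

Ligands: 2 azido (N3, -1), 1 ethylenediamine (en, neutral), 1 1,10-phenanthroline (phen, neutral). Ligand charge sum = -2.
With Nb in oxidation state +5, the complex ion is [Nb...]^3+.
Charge balance with perchlorate (-1) requires 1 complex ion per 3 perchlorate.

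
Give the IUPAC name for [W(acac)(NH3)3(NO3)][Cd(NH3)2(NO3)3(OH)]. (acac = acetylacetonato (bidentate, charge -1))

Both ions are complex: the cation is named first with the plain metal name, the anion second with the -ate form; each ion's ligands are alphabetised independently.
Cadmium is always +2 in its complexes; the anion's ligand charges sum to -4, so the complex anion is 2−.
A 1:1 salt means the cation carries the equal and opposite charge, 2+.
Cation: ligand charges sum to -2; for the ion to be 2+, W = +4.

(acetylacetonato)triamminenitratotungsten(IV) diamminehydroxotrinitratocadmate(II)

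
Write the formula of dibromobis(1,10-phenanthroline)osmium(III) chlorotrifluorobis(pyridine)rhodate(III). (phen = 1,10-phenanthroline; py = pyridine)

[OsBr2(phen)2][RhClF3(py)2]

Cation [Os…]: ligand charges -2, Os(III) ⇒ ion charge 1+.
Anion [Rh…]: ligand charges -4, Rh(III) ⇒ ion charge 1−.
One 1+ cation balances one 1− anion.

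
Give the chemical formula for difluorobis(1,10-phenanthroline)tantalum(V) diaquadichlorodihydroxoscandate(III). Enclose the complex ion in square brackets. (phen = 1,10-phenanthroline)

Cation [Ta…]: ligand charges -2, Ta(V) ⇒ ion charge 3+.
Anion [Sc…]: ligand charges -4, Sc(III) ⇒ ion charge 1−.
One 3+ cation requires 3 of the 1− anion.

[TaF2(phen)2][ScCl2(H2O)2(OH)2]3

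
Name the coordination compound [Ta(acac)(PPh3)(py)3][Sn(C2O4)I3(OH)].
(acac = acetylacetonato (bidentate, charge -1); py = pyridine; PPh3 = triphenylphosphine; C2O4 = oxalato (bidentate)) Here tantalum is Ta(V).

(acetylacetonato)tris(pyridine)(triphenylphosphine)tantalum(V) hydroxotriiodooxalatostannate(II)

Both ions are complex: the cation is named first with the plain metal name, the anion second with the -ate form; each ion's ligands are alphabetised independently.
Ta is given as +5; the cation's ligand charges sum to -1, so the complex cation is 4+.
A 1:1 salt means the anion carries the equal and opposite charge, 4−.
Anion: ligand charges sum to -6; for the ion to be 4−, Sn = +2.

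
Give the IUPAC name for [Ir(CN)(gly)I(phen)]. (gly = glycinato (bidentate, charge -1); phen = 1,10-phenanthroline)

There is no counter-ion, so the complex is neutral overall.
Ligand charges: 1×glycinato (-1 each), 1×iodo (-1 each), 1×cyano (-1 each), 1×1,10-phenanthroline (neutral); total -3. So Ir + (-3) = 0, giving Ir = +3.
Ligands are named alphabetically: cyano before glycinato before iodo before phenanthroline.

cyano(glycinato)iodo(1,10-phenanthroline)iridium(III)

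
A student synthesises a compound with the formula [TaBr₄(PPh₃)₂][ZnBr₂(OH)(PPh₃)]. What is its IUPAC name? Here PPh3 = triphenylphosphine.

tetrabromobis(triphenylphosphine)tantalum(V) dibromohydroxo(triphenylphosphine)zincate(II)

Both ions are complex: the cation is named first with the plain metal name, the anion second with the -ate form; each ion's ligands are alphabetised independently.
Zinc is always +2 in its complexes; the anion's ligand charges sum to -3, so the complex anion is 1−.
A 1:1 salt means the cation carries the equal and opposite charge, 1+.
Cation: ligand charges sum to -4; for the ion to be 1+, Ta = +5.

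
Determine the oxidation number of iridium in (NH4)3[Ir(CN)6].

3 ammonium outside the brackets (+1 each) → the complex ion is 3−.
Ligand charges: 6×CN = -6; sum -6.
Ir + (-6) = 3− ⇒ Ir is +3.

+3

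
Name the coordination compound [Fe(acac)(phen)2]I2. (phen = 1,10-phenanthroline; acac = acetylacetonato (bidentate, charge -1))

(acetylacetonato)bis(1,10-phenanthroline)iron(III) iodide

The 2 iodide counter-ions carry a total charge of -2, so each complex ion is 2+.
Ligand charges: 2×1,10-phenanthroline (neutral), 1×acetylacetonato (-1 each); total -1. So Fe + (-1) = 2+, giving Fe = +3.
Ligands are named alphabetically: acetylacetonato before phenanthroline.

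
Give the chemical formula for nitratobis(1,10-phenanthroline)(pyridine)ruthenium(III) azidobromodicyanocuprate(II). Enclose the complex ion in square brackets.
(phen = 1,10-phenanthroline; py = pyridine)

[Ru(NO3)(phen)2(py)][CuBr(CN)2(N3)]

Cation [Ru…]: ligand charges -1, Ru(III) ⇒ ion charge 2+.
Anion [Cu…]: ligand charges -4, Cu(II) ⇒ ion charge 2−.
One 2+ cation balances one 2− anion.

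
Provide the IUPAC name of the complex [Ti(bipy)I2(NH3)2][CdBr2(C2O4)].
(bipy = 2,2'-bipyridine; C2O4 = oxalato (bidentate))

diammine(2,2'-bipyridine)diiodotitanium(IV) dibromooxalatocadmate(II)

Both ions are complex: the cation is named first with the plain metal name, the anion second with the -ate form; each ion's ligands are alphabetised independently.
Cadmium is always +2 in its complexes; the anion's ligand charges sum to -4, so the complex anion is 2−.
A 1:1 salt means the cation carries the equal and opposite charge, 2+.
Cation: ligand charges sum to -2; for the ion to be 2+, Ti = +4.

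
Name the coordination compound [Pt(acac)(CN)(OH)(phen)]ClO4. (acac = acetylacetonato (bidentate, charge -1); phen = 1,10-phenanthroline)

(acetylacetonato)cyanohydroxo(1,10-phenanthroline)platinum(IV) perchlorate

The 1 perchlorate counter-ion carries a total charge of -1, so each complex ion is 1+.
Ligand charges: 1×acetylacetonato (-1 each), 1×hydroxo (-1 each), 1×1,10-phenanthroline (neutral), 1×cyano (-1 each); total -3. So Pt + (-3) = 1+, giving Pt = +4.
Ligands are named alphabetically: acetylacetonato before cyano before hydroxo before phenanthroline.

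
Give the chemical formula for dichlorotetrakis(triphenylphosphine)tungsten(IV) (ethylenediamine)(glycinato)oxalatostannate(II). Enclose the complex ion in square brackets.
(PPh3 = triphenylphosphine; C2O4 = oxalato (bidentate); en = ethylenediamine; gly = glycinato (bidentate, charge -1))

Cation [W…]: ligand charges -2, W(IV) ⇒ ion charge 2+.
Anion [Sn…]: ligand charges -3, Sn(II) ⇒ ion charge 1−.

[WCl2(PPh3)4][Sn(C2O4)(en)(gly)]2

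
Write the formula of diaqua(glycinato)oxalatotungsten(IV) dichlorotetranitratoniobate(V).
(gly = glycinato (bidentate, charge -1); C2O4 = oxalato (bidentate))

[W(C2O4)(gly)(H2O)2][NbCl2(NO3)4]

Cation [W…]: ligand charges -3, W(IV) ⇒ ion charge 1+.
Anion [Nb…]: ligand charges -6, Nb(V) ⇒ ion charge 1−.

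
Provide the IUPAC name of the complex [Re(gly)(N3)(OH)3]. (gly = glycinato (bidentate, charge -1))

There is no counter-ion, so the complex is neutral overall.
Ligand charges: 1×azido (-1 each), 1×glycinato (-1 each), 3×hydroxo (-1 each); total -5. So Re + (-5) = 0, giving Re = +5.
Ligands are named alphabetically: azido before glycinato before hydroxo.

azido(glycinato)trihydroxorhenium(V)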